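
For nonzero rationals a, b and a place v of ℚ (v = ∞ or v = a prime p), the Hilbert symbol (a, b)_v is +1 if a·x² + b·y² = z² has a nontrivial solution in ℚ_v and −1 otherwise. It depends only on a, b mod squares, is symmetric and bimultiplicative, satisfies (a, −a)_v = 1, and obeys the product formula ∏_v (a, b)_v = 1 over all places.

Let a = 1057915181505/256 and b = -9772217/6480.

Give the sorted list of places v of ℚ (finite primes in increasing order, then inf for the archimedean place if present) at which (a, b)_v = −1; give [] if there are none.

[3, 5, 19, 29]

(a, b) ≡ (151905, -1885) mod (ℚ^×)²; places V = {2, 3, 5, 7, 13, 19, 23, 29, 41, ∞}.
(a,b)_∞: sgn(151905)=+, sgn(-1885)=−, so +1.
(a,b)_29: α=2, u≡2; β=1, v≡5 (mod 29); (2|29)=-1, (5|29)=+1; sign (−1)^0·-1^1·+1^2 = -1.
(a,b)_5: α=1, u≡1; β=-1, v≡3 (mod 5); (1|5)=+1, (3|5)=-1; sign (−1)^0·+1^-1·-1^1 = -1.
(a,b)_41: α=1, u≡30; β=0, v≡5 (mod 41); (30|41)=-1, (5|41)=+1; sign (−1)^0·-1^0·+1^1 = +1.
(a,b)_2: α=-8, β=-4; u≡1, v≡3 (mod 8); ε(u)ε(v)=0·1, αω(v)=-8·1, βω(u)=-4·0; sum ≡ 0  ⇒  +1.
(a,b)_3: α=1, u≡1; β=-4, v≡2 (mod 3); (1|3)=+1, (2|3)=-1; sign (−1)^0·+1^-4·-1^1 = -1.
(a,b)_13: α=3, u≡6; β=1, v≡7 (mod 13); (6|13)=-1, (7|13)=-1; sign (−1)^0·-1^1·-1^3 = +1.
(a,b)_23: α=0, u≡18; β=2, v≡16 (mod 23); (18|23)=+1, (16|23)=+1; sign (−1)^0·+1^2·+1^0 = +1.
(a,b)_19: α=1, u≡13; β=0, v≡15 (mod 19); (13|19)=-1, (15|19)=-1; sign (−1)^0·-1^0·-1^1 = -1.
(a,b)_7: α=2, u≡3; β=2, v≡5 (mod 7); (3|7)=-1, (5|7)=-1; sign (−1)^0·-1^2·-1^2 = +1.
(151905, -1885 / ℚ) ramifies at {3, 5, 19, 29}: a division algebra.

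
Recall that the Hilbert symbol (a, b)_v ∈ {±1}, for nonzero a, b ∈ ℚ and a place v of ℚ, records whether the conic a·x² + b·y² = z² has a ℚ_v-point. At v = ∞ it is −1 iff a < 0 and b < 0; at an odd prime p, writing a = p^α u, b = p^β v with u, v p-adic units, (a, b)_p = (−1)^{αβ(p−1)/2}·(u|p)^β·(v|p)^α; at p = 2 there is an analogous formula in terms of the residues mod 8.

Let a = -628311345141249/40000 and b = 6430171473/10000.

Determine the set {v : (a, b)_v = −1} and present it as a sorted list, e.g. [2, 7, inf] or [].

Mod squares: a ≡ -329, b ≡ 33. Check v ∈ {∞, 2, 3, 5, 7, 11, 47}.
v=3: a=3^10·(≡1), b=3^7·(≡2) mod 3; (1|3)=+1, (2|3)=-1; (−1)^{10·7·1}·(+1)^7·(-1)^10 = +1.
v=2: v_2(a)=-6, v_2(b)=-4; units ≡ 7, 1 (mod 8); ε·ε+αω+βω = 1·0+-6·0+-4·0 ≡ 0  ⇒  (a,b)_2 = +1.
v=5: a=5^-4·(≡4), b=5^-4·(≡3) mod 5; (4|5)=+1, (3|5)=-1; (−1)^{-4·-4·2}·(+1)^-4·(-1)^-4 = +1.
v=47: a=47^3·(≡35), b=47^2·(≡30) mod 47; (35|47)=-1, (30|47)=-1; (−1)^{3·2·23}·(-1)^2·(-1)^3 = -1.
v=7: a=7^1·(≡1), b=7^0·(≡3) mod 7; (1|7)=+1, (3|7)=-1; (−1)^{1·0·3}·(+1)^0·(-1)^1 = -1.
v=∞: -329 < 0 and 33 > 0  ⇒  (a,b)_∞ = +1.
v=11: a=11^4·(≡5), b=11^3·(≡4) mod 11; (5|11)=+1, (4|11)=+1; (−1)^{4·3·5}·(+1)^3·(+1)^4 = +1.
(-329, 33 / ℚ) ramifies at {7, 47}: a division algebra.

[7, 47]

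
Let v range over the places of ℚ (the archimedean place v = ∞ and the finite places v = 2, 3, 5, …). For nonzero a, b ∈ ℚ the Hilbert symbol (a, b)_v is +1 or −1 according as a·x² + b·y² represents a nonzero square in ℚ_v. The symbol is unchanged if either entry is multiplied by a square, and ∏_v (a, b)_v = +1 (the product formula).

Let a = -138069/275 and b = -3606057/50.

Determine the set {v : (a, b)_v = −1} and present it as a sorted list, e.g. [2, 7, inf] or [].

(a, b) ≡ (-319, -16354) mod (ℚ^×)²; places V = {2, 3, 5, 7, 11, 13, 17, 23, 29, 37, ∞}.
(a,b)_29: α=1, u≡10; β=0, v≡21 (mod 29); (10|29)=-1, (21|29)=-1; sign (−1)^0·-1^0·-1^1 = -1.
(a,b)_7: α=0, u≡3; β=2, v≡5 (mod 7); (3|7)=-1, (5|7)=-1; sign (−1)^0·-1^2·-1^0 = +1.
(a,b)_11: α=-1, u≡1; β=0, v≡3 (mod 11); (1|11)=+1, (3|11)=+1; sign (−1)^0·+1^0·+1^-1 = +1.
(a,b)_17: α=0, u≡13; β=1, v≡12 (mod 17); (13|17)=+1, (12|17)=-1; sign (−1)^0·+1^1·-1^0 = +1.
(a,b)_2: α=0, β=-1; u≡1, v≡7 (mod 8); ε(u)ε(v)=0·1, αω(v)=0·0, βω(u)=-1·0; sum ≡ 0  ⇒  +1.
(a,b)_37: α=0, u≡31; β=1, v≡14 (mod 37); (31|37)=-1, (14|37)=-1; sign (−1)^0·-1^1·-1^0 = -1.
(a,b)_3: α=2, u≡2; β=2, v≡2 (mod 3); (2|3)=-1, (2|3)=-1; sign (−1)^0·-1^2·-1^2 = +1.
(a,b)_5: α=-2, u≡1; β=-2, v≡4 (mod 5); (1|5)=+1, (4|5)=+1; sign (−1)^0·+1^-2·+1^-2 = +1.
(a,b)_∞: sgn(-319)=−, sgn(-16354)=−, so -1.
(a,b)_13: α=0, u≡2; β=1, v≡4 (mod 13); (2|13)=-1, (4|13)=+1; sign (−1)^0·-1^1·+1^0 = -1.
(a,b)_23: α=2, u≡8; β=0, v≡11 (mod 23); (8|23)=+1, (11|23)=-1; sign (−1)^0·+1^0·-1^2 = +1.
Ram(-319, -16354) = {13, 29, 37, ∞}; no ℚ_13-point on the conic.

[13, 29, 37, inf]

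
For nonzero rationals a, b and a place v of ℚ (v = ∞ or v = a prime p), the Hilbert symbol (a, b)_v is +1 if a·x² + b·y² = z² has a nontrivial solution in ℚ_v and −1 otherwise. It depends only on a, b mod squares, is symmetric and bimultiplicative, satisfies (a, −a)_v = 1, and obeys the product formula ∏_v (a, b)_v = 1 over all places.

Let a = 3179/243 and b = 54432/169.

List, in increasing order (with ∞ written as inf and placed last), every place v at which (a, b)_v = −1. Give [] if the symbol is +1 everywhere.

(a, b) ≡ (33, 42) mod (ℚ^×)²; places V = {2, 3, 7, 11, 13, 17, ∞}.
(a,b)_3: α=-5, u≡2; β=5, v≡2 (mod 3); (2|3)=-1, (2|3)=-1; sign (−1)^1·-1^5·-1^-5 = -1.
(a,b)_∞: sgn(33)=+, sgn(42)=+, so +1.
(a,b)_17: α=2, u≡9; β=0, v≡2 (mod 17); (9|17)=+1, (2|17)=+1; sign (−1)^0·+1^0·+1^2 = +1.
(a,b)_11: α=1, u≡3; β=0, v≡1 (mod 11); (3|11)=+1, (1|11)=+1; sign (−1)^0·+1^0·+1^1 = +1.
(a,b)_13: α=0, u≡8; β=-2, v≡1 (mod 13); (8|13)=-1, (1|13)=+1; sign (−1)^0·-1^-2·+1^0 = +1.
(a,b)_7: α=0, u≡3; β=1, v≡6 (mod 7); (3|7)=-1, (6|7)=-1; sign (−1)^0·-1^1·-1^0 = -1.
(a,b)_2: α=0, β=5; u≡1, v≡5 (mod 8); ε(u)ε(v)=0·0, αω(v)=0·1, βω(u)=5·0; sum ≡ 0  ⇒  +1.
Ram(33, 42) = {3, 7}; no ℚ_3-point on the conic.

[3, 7]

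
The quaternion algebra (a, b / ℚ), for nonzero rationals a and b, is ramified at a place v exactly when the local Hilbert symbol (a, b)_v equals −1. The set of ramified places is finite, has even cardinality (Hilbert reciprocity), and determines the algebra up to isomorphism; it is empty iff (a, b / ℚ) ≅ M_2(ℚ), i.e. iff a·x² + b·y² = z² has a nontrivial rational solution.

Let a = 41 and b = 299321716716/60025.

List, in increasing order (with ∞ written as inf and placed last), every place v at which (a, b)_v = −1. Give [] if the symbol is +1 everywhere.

(a, b) ≡ (41, 779) mod (ℚ^×)²; places V = {2, 3, 5, 7, 11, 19, 41, ∞}.
(a,b)_11: α=0, u≡8; β=4, v≡9 (mod 11); (8|11)=-1, (9|11)=+1; sign (−1)^0·-1^4·+1^0 = +1.
(a,b)_5: α=0, u≡1; β=-2, v≡1 (mod 5); (1|5)=+1, (1|5)=+1; sign (−1)^0·+1^-2·+1^0 = +1.
(a,b)_∞: sgn(41)=+, sgn(779)=+, so +1.
(a,b)_3: α=0, u≡2; β=8, v≡2 (mod 3); (2|3)=-1, (2|3)=-1; sign (−1)^0·-1^8·-1^0 = +1.
(a,b)_2: α=0, β=2; u≡1, v≡3 (mod 8); ε(u)ε(v)=0·1, αω(v)=0·1, βω(u)=2·0; sum ≡ 0  ⇒  +1.
(a,b)_7: α=0, u≡6; β=-4, v≡2 (mod 7); (6|7)=-1, (2|7)=+1; sign (−1)^0·-1^-4·+1^0 = +1.
(a,b)_41: α=1, u≡1; β=1, v≡17 (mod 41); (1|41)=+1, (17|41)=-1; sign (−1)^0·+1^1·-1^1 = -1.
(a,b)_19: α=0, u≡3; β=1, v≡8 (mod 19); (3|19)=-1, (8|19)=-1; sign (−1)^0·-1^1·-1^0 = -1.
(41, 779 / ℚ) ramifies at {19, 41}: a division algebra.

[19, 41]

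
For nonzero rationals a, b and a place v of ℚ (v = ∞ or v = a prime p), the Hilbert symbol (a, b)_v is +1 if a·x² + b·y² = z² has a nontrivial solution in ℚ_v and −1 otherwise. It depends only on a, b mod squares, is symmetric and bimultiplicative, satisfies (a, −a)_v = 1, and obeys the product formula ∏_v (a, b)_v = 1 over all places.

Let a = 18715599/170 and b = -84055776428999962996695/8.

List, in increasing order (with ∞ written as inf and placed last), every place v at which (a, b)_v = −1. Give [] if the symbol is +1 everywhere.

(a, b) ≡ (5270, -194990) mod (ℚ^×)²; places V = {2, 3, 5, 7, 11, 13, 17, 31, 37, ∞}.
(a,b)_13: α=0, u≡6; β=2, v≡4 (mod 13); (6|13)=-1, (4|13)=+1; sign (−1)^0·-1^2·+1^0 = +1.
(a,b)_7: α=2, u≡5; β=0, v≡1 (mod 7); (5|7)=-1, (1|7)=+1; sign (−1)^0·-1^0·+1^2 = +1.
(a,b)_∞: sgn(5270)=+, sgn(-194990)=−, so +1.
(a,b)_3: α=2, u≡2; β=4, v≡1 (mod 3); (2|3)=-1, (1|3)=+1; sign (−1)^0·-1^4·+1^2 = +1.
(a,b)_11: α=0, u≡9; β=2, v≡10 (mod 11); (9|11)=+1, (10|11)=-1; sign (−1)^0·+1^2·-1^0 = +1.
(a,b)_5: α=-1, u≡1; β=1, v≡2 (mod 5); (1|5)=+1, (2|5)=-1; sign (−1)^0·+1^1·-1^-1 = -1.
(a,b)_37: α=2, u≡21; β=5, v≡33 (mod 37); (21|37)=+1, (33|37)=+1; sign (−1)^0·+1^5·+1^2 = +1.
(a,b)_31: α=1, u≡23; β=3, v≡3 (mod 31); (23|31)=-1, (3|31)=-1; sign (−1)^1·-1^3·-1^1 = -1.
(a,b)_17: α=-1, u≡1; β=3, v≡12 (mod 17); (1|17)=+1, (12|17)=-1; sign (−1)^0·+1^3·-1^-1 = -1.
(a,b)_2: α=-1, β=-3; u≡3, v≡1 (mod 8); ε(u)ε(v)=1·0, αω(v)=-1·0, βω(u)=-3·1; sum ≡ 1  ⇒  -1.
|Ram(5270, -194990)| = 4, even; anisotropic at {2, 5, 17, 31}.

[2, 5, 17, 31]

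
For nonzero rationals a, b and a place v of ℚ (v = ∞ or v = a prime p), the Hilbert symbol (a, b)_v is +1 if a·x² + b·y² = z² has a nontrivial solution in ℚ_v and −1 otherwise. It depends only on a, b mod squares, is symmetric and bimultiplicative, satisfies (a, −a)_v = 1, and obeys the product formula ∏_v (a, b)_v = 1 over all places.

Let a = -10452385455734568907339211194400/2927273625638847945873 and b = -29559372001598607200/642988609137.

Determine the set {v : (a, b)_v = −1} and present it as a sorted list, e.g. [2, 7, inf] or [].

[2, 29, 43, inf]

Mod squares: a ≡ -52258, b ≡ -2247094. Check v ∈ {∞, 2, 3, 5, 7, 17, 19, 23, 29, 43, 53, 59}.
v=5: a=5^2·(≡3), b=5^2·(≡1) mod 5; (3|5)=-1, (1|5)=+1; (−1)^{2·2·2}·(-1)^2·(+1)^2 = +1.
v=43: a=43^2·(≡22), b=43^1·(≡28) mod 43; (22|43)=-1, (28|43)=-1; (−1)^{2·1·21}·(-1)^1·(-1)^2 = -1.
v=59: a=59^4·(≡9), b=59^2·(≡37) mod 59; (9|59)=+1, (37|59)=-1; (−1)^{4·2·29}·(+1)^2·(-1)^4 = +1.
v=17: a=17^-3·(≡5), b=17^-1·(≡12) mod 17; (5|17)=-1, (12|17)=-1; (−1)^{-3·-1·8}·(-1)^-1·(-1)^-3 = +1.
v=2: v_2(a)=5, v_2(b)=5; units ≡ 7, 5 (mod 8); ε·ε+αω+βω = 1·0+5·1+5·0 ≡ 1  ⇒  (a,b)_2 = -1.
v=53: a=53^3·(≡20), b=53^1·(≡22) mod 53; (20|53)=-1, (22|53)=-1; (−1)^{3·1·26}·(-1)^1·(-1)^3 = +1.
v=19: a=19^2·(≡4), b=19^2·(≡16) mod 19; (4|19)=+1, (16|19)=+1; (−1)^{2·2·9}·(+1)^2·(+1)^2 = +1.
v=3: a=3^-16·(≡2), b=3^-8·(≡2) mod 3; (2|3)=-1, (2|3)=-1; (−1)^{-16·-8·1}·(-1)^-8·(-1)^-16 = +1.
v=23: a=23^2·(≡10), b=23^2·(≡4) mod 23; (10|23)=-1, (4|23)=+1; (−1)^{2·2·11}·(-1)^2·(+1)^2 = +1.
v=29: a=29^5·(≡20), b=29^3·(≡14) mod 29; (20|29)=+1, (14|29)=-1; (−1)^{5·3·14}·(+1)^3·(-1)^5 = -1.
v=7: a=7^-12·(≡4), b=7^-8·(≡4) mod 7; (4|7)=+1, (4|7)=+1; (−1)^{-12·-8·3}·(+1)^-8·(+1)^-12 = +1.
v=∞: -52258 < 0 and -2247094 < 0  ⇒  (a,b)_∞ = -1.
Ram(-52258, -2247094) = {2, 29, 43, ∞}; no ℚ_2-point on the conic.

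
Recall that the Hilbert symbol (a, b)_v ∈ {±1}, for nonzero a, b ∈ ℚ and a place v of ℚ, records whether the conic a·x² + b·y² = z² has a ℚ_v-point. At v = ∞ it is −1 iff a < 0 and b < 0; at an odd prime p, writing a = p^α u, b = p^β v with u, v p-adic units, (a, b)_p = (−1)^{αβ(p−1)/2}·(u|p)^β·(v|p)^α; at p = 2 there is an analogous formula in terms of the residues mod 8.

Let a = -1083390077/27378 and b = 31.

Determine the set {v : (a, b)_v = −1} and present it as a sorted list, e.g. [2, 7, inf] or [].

[2, 7]

Mod squares: a ≡ -154, b ≡ 31. Check v ∈ {∞, 2, 3, 7, 11, 13, 31}.
v=11: a=11^5·(≡6), b=11^0·(≡9) mod 11; (6|11)=-1, (9|11)=+1; (−1)^{5·0·5}·(-1)^0·(+1)^5 = +1.
v=7: a=7^1·(≡3), b=7^0·(≡3) mod 7; (3|7)=-1, (3|7)=-1; (−1)^{1·0·3}·(-1)^0·(-1)^1 = -1.
v=∞: -154 < 0 and 31 > 0  ⇒  (a,b)_∞ = +1.
v=3: a=3^-4·(≡2), b=3^0·(≡1) mod 3; (2|3)=-1, (1|3)=+1; (−1)^{-4·0·1}·(-1)^0·(+1)^-4 = +1.
v=2: v_2(a)=-1, v_2(b)=0; units ≡ 3, 7 (mod 8); ε·ε+αω+βω = 1·1+-1·0+0·1 ≡ 1  ⇒  (a,b)_2 = -1.
v=13: a=13^-2·(≡6), b=13^0·(≡5) mod 13; (6|13)=-1, (5|13)=-1; (−1)^{-2·0·6}·(-1)^0·(-1)^-2 = +1.
v=31: a=31^2·(≡4), b=31^1·(≡1) mod 31; (4|31)=+1, (1|31)=+1; (−1)^{2·1·15}·(+1)^1·(+1)^2 = +1.
(-154, 31 / ℚ) ramifies at {2, 7}: a division algebra.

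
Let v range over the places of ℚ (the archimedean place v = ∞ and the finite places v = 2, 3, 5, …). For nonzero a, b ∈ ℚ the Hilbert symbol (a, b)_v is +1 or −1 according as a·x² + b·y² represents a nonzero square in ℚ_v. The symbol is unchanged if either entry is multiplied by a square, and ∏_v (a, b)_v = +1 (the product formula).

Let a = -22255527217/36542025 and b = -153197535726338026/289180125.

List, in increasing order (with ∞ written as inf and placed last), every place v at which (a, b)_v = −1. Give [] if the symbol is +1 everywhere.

[2, 5, 7, 11, 23, inf]

Mod squares: a ≡ -2233, b ≡ -4370. Check v ∈ {∞, 2, 3, 5, 7, 11, 13, 19, 23, 29, 31, 41}.
v=41: a=41^2·(≡6), b=41^0·(≡12) mod 41; (6|41)=-1, (12|41)=-1; (−1)^{2·0·20}·(-1)^0·(-1)^2 = +1.
v=23: a=23^0·(≡7), b=23^1·(≡14) mod 23; (7|23)=-1, (14|23)=-1; (−1)^{0·1·11}·(-1)^1·(-1)^0 = -1.
v=5: a=5^-2·(≡3), b=5^-3·(≡4) mod 5; (3|5)=-1, (4|5)=+1; (−1)^{-2·-3·2}·(-1)^-3·(+1)^-2 = -1.
v=31: a=31^-2·(≡15), b=31^0·(≡28) mod 31; (15|31)=-1, (28|31)=+1; (−1)^{-2·0·15}·(-1)^0·(+1)^-2 = +1.
v=2: v_2(a)=0, v_2(b)=1; units ≡ 7, 7 (mod 8); ε·ε+αω+βω = 1·1+0·0+1·0 ≡ 1  ⇒  (a,b)_2 = -1.
v=7: a=7^3·(≡3), b=7^6·(≡5) mod 7; (3|7)=-1, (5|7)=-1; (−1)^{3·6·3}·(-1)^6·(-1)^3 = -1.
v=3: a=3^-2·(≡2), b=3^-4·(≡1) mod 3; (2|3)=-1, (1|3)=+1; (−1)^{-2·-4·1}·(-1)^-4·(+1)^-2 = +1.
v=29: a=29^1·(≡26), b=29^2·(≡20) mod 29; (26|29)=-1, (20|29)=+1; (−1)^{1·2·14}·(-1)^2·(+1)^1 = +1.
v=13: a=13^-2·(≡10), b=13^-4·(≡7) mod 13; (10|13)=+1, (7|13)=-1; (−1)^{-2·-4·6}·(+1)^-4·(-1)^-2 = +1.
v=∞: -2233 < 0 and -4370 < 0  ⇒  (a,b)_∞ = -1.
v=19: a=19^0·(≡9), b=19^1·(≡5) mod 19; (9|19)=+1, (5|19)=+1; (−1)^{0·1·9}·(+1)^1·(+1)^0 = +1.
v=11: a=11^3·(≡2), b=11^6·(≡7) mod 11; (2|11)=-1, (7|11)=-1; (−1)^{3·6·5}·(-1)^6·(-1)^3 = -1.
(-2233, -4370 / ℚ) ramifies at {2, 5, 7, 11, 23, ∞}: a division algebra.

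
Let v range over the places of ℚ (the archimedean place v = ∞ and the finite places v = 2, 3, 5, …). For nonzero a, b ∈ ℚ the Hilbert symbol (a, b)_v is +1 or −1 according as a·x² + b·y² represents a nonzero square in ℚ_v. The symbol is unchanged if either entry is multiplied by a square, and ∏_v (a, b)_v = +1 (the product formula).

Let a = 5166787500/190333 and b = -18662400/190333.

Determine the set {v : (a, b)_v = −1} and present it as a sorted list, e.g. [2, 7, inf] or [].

(a, b) ≡ (455, -13) mod (ℚ^×)²; places V = {2, 3, 5, 7, 11, 13, ∞}.
(a,b)_∞: sgn(455)=+, sgn(-13)=−, so +1.
(a,b)_13: α=-1, u≡10; β=-1, v≡12 (mod 13); (10|13)=+1, (12|13)=+1; sign (−1)^0·+1^-1·+1^-1 = +1.
(a,b)_2: α=2, β=10; u≡7, v≡3 (mod 8); ε(u)ε(v)=1·1, αω(v)=2·1, βω(u)=10·0; sum ≡ 1  ⇒  -1.
(a,b)_3: α=10, u≡2; β=6, v≡2 (mod 3); (2|3)=-1, (2|3)=-1; sign (−1)^0·-1^6·-1^10 = +1.
(a,b)_7: α=1, u≡2; β=0, v≡2 (mod 7); (2|7)=+1, (2|7)=+1; sign (−1)^0·+1^0·+1^1 = +1.
(a,b)_5: α=5, u≡4; β=2, v≡3 (mod 5); (4|5)=+1, (3|5)=-1; sign (−1)^0·+1^2·-1^5 = -1.
(a,b)_11: α=-4, u≡3; β=-4, v≡1 (mod 11); (3|11)=+1, (1|11)=+1; sign (−1)^0·+1^-4·+1^-4 = +1.
|Ram(455, -13)| = 2, even; anisotropic at {2, 5}.

[2, 5]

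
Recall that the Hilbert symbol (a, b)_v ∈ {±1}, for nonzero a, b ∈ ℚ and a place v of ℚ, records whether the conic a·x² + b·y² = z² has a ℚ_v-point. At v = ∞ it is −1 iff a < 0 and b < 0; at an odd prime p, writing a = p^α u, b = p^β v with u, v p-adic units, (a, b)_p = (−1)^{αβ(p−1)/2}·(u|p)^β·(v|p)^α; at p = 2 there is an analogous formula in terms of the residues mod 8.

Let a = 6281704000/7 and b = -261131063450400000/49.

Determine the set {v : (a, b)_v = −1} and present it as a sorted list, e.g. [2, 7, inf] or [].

[2, 5, 7, 13, 17, 19]

Mod squares: a ≡ 95095, b ≡ -85. Check v ∈ {∞, 2, 3, 5, 7, 11, 13, 17, 19}.
v=7: a=7^-1·(≡5), b=7^-2·(≡3) mod 7; (5|7)=-1, (3|7)=-1; (−1)^{-1·-2·3}·(-1)^-2·(-1)^-1 = -1.
v=19: a=19^1·(≡3), b=19^2·(≡3) mod 19; (3|19)=-1, (3|19)=-1; (−1)^{1·2·9}·(-1)^2·(-1)^1 = -1.
v=2: v_2(a)=6, v_2(b)=8; units ≡ 7, 3 (mod 8); ε·ε+αω+βω = 1·1+6·1+8·0 ≡ 1  ⇒  (a,b)_2 = -1.
v=5: a=5^3·(≡1), b=5^5·(≡3) mod 5; (1|5)=+1, (3|5)=-1; (−1)^{3·5·2}·(+1)^5·(-1)^3 = -1.
v=11: a=11^1·(≡8), b=11^2·(≡1) mod 11; (8|11)=-1, (1|11)=+1; (−1)^{1·2·5}·(-1)^2·(+1)^1 = +1.
v=3: a=3^0·(≡1), b=3^2·(≡2) mod 3; (1|3)=+1, (2|3)=-1; (−1)^{0·2·1}·(+1)^2·(-1)^0 = +1.
v=13: a=13^1·(≡4), b=13^2·(≡8) mod 13; (4|13)=+1, (8|13)=-1; (−1)^{1·2·6}·(+1)^2·(-1)^1 = -1.
v=17: a=17^2·(≡3), b=17^3·(≡6) mod 17; (3|17)=-1, (6|17)=-1; (−1)^{2·3·8}·(-1)^3·(-1)^2 = -1.
v=∞: 95095 > 0 and -85 < 0  ⇒  (a,b)_∞ = +1.
Ram(95095, -85) = {2, 5, 7, 13, 17, 19}; no ℚ_2-point on the conic.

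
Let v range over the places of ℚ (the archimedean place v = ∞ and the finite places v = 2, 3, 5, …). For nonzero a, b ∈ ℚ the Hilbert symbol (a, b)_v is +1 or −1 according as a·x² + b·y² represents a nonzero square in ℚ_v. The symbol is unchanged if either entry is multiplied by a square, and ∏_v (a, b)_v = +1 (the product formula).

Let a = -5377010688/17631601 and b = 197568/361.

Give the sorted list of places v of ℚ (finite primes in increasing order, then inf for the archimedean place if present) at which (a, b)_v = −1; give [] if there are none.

Mod squares: a ≡ -3, b ≡ 7. Check v ∈ {∞, 2, 3, 7, 13, 17, 19}.
v=19: a=19^-2·(≡6), b=19^-2·(≡6) mod 19; (6|19)=+1, (6|19)=+1; (−1)^{-2·-2·9}·(+1)^-2·(+1)^-2 = +1.
v=7: a=7^4·(≡1), b=7^3·(≡4) mod 7; (1|7)=+1, (4|7)=+1; (−1)^{4·3·3}·(+1)^3·(+1)^4 = +1.
v=17: a=17^-2·(≡10), b=17^0·(≡7) mod 17; (10|17)=-1, (7|17)=-1; (−1)^{-2·0·8}·(-1)^0·(-1)^-2 = +1.
v=3: a=3^7·(≡2), b=3^2·(≡1) mod 3; (2|3)=-1, (1|3)=+1; (−1)^{7·2·1}·(-1)^2·(+1)^7 = +1.
v=∞: -3 < 0 and 7 > 0  ⇒  (a,b)_∞ = +1.
v=13: a=13^-2·(≡4), b=13^0·(≡2) mod 13; (4|13)=+1, (2|13)=-1; (−1)^{-2·0·6}·(+1)^0·(-1)^-2 = +1.
v=2: v_2(a)=10, v_2(b)=6; units ≡ 5, 7 (mod 8); ε·ε+αω+βω = 0·1+10·0+6·1 ≡ 0  ⇒  (a,b)_2 = +1.
Ram(a, b) = ∅: the form -3·x² + 7·y² − z² is isotropic over every ℚ_v, so by Hasse–Minkowski it is isotropic over ℚ.

[]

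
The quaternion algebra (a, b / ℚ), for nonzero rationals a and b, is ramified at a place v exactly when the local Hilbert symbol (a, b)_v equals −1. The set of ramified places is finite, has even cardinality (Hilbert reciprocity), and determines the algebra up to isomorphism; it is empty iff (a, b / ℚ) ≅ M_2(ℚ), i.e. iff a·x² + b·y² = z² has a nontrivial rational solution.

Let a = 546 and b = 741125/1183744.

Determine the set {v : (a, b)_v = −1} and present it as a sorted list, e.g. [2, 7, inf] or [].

[2, 3, 7, 13]

Mod squares: a ≡ 546, b ≡ 5. Check v ∈ {∞, 2, 3, 5, 7, 11, 13, 17}.
v=11: a=11^0·(≡7), b=11^2·(≡9) mod 11; (7|11)=-1, (9|11)=+1; (−1)^{0·2·5}·(-1)^2·(+1)^0 = +1.
v=5: a=5^0·(≡1), b=5^3·(≡1) mod 5; (1|5)=+1, (1|5)=+1; (−1)^{0·3·2}·(+1)^3·(+1)^0 = +1.
v=7: a=7^1·(≡1), b=7^2·(≡6) mod 7; (1|7)=+1, (6|7)=-1; (−1)^{1·2·3}·(+1)^2·(-1)^1 = -1.
v=13: a=13^1·(≡3), b=13^0·(≡7) mod 13; (3|13)=+1, (7|13)=-1; (−1)^{1·0·6}·(+1)^0·(-1)^1 = -1.
v=17: a=17^0·(≡2), b=17^-2·(≡7) mod 17; (2|17)=+1, (7|17)=-1; (−1)^{0·-2·8}·(+1)^-2·(-1)^0 = +1.
v=2: v_2(a)=1, v_2(b)=-12; units ≡ 1, 5 (mod 8); ε·ε+αω+βω = 0·0+1·1+-12·0 ≡ 1  ⇒  (a,b)_2 = -1.
v=∞: 546 > 0 and 5 > 0  ⇒  (a,b)_∞ = +1.
v=3: a=3^1·(≡2), b=3^0·(≡2) mod 3; (2|3)=-1, (2|3)=-1; (−1)^{1·0·1}·(-1)^0·(-1)^1 = -1.
|Ram(546, 5)| = 4, even; anisotropic at {2, 3, 7, 13}.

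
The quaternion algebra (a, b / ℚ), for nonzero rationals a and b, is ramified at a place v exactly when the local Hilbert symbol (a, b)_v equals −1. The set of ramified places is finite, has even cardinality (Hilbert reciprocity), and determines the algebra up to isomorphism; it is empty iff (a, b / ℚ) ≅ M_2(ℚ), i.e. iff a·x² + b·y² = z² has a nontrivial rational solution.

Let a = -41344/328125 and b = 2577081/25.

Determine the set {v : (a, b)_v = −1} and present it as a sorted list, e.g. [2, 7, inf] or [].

[7, 13]

Mod squares: a ≡ -13566, b ≡ 15249. Check v ∈ {∞, 2, 3, 5, 7, 13, 17, 19, 23}.
v=23: a=23^0·(≡8), b=23^1·(≡7) mod 23; (8|23)=+1, (7|23)=-1; (−1)^{0·1·11}·(+1)^1·(-1)^0 = +1.
v=5: a=5^-6·(≡1), b=5^-2·(≡1) mod 5; (1|5)=+1, (1|5)=+1; (−1)^{-6·-2·2}·(+1)^-2·(+1)^-6 = +1.
v=7: a=7^-1·(≡4), b=7^0·(≡6) mod 7; (4|7)=+1, (6|7)=-1; (−1)^{-1·0·3}·(+1)^0·(-1)^-1 = -1.
v=19: a=19^1·(≡2), b=19^0·(≡9) mod 19; (2|19)=-1, (9|19)=+1; (−1)^{1·0·9}·(-1)^0·(+1)^1 = +1.
v=2: v_2(a)=7, v_2(b)=0; units ≡ 1, 1 (mod 8); ε·ε+αω+βω = 0·0+7·0+0·0 ≡ 0  ⇒  (a,b)_2 = +1.
v=17: a=17^1·(≡2), b=17^1·(≡9) mod 17; (2|17)=+1, (9|17)=+1; (−1)^{1·1·8}·(+1)^1·(+1)^1 = +1.
v=∞: -13566 < 0 and 15249 > 0  ⇒  (a,b)_∞ = +1.
v=3: a=3^-1·(≡2), b=3^1·(≡1) mod 3; (2|3)=-1, (1|3)=+1; (−1)^{-1·1·1}·(-1)^1·(+1)^-1 = +1.
v=13: a=13^0·(≡7), b=13^3·(≡10) mod 13; (7|13)=-1, (10|13)=+1; (−1)^{0·3·6}·(-1)^3·(+1)^0 = -1.
|Ram(-13566, 15249)| = 2, even; anisotropic at {7, 13}.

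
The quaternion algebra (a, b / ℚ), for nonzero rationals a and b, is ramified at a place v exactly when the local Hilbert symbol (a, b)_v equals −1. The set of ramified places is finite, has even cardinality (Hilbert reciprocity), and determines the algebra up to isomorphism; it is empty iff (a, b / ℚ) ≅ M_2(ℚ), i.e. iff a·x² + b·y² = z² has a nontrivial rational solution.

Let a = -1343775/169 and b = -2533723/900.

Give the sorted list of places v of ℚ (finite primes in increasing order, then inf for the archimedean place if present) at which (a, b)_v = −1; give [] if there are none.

Mod squares: a ≡ -53751, b ≡ -1147. Check v ∈ {∞, 2, 3, 5, 13, 19, 23, 31, 37, 41, 47}.
v=13: a=13^-2·(≡9), b=13^0·(≡1) mod 13; (9|13)=+1, (1|13)=+1; (−1)^{-2·0·6}·(+1)^0·(+1)^-2 = +1.
v=5: a=5^2·(≡1), b=5^-2·(≡2) mod 5; (1|5)=+1, (2|5)=-1; (−1)^{2·-2·2}·(+1)^-2·(-1)^2 = +1.
v=19: a=19^1·(≡13), b=19^0·(≡14) mod 19; (13|19)=-1, (14|19)=-1; (−1)^{1·0·9}·(-1)^0·(-1)^1 = -1.
v=2: v_2(a)=0, v_2(b)=-2; units ≡ 1, 5 (mod 8); ε·ε+αω+βω = 0·0+0·1+-2·0 ≡ 0  ⇒  (a,b)_2 = +1.
v=41: a=41^1·(≡5), b=41^0·(≡23) mod 41; (5|41)=+1, (23|41)=+1; (−1)^{1·0·20}·(+1)^0·(+1)^1 = +1.
v=23: a=23^1·(≡8), b=23^0·(≡1) mod 23; (8|23)=+1, (1|23)=+1; (−1)^{1·0·11}·(+1)^0·(+1)^1 = +1.
v=31: a=31^0·(≡12), b=31^1·(≡14) mod 31; (12|31)=-1, (14|31)=+1; (−1)^{0·1·15}·(-1)^1·(+1)^0 = -1.
v=3: a=3^1·(≡2), b=3^-2·(≡2) mod 3; (2|3)=-1, (2|3)=-1; (−1)^{1·-2·1}·(-1)^-2·(-1)^1 = -1.
v=∞: -53751 < 0 and -1147 < 0  ⇒  (a,b)_∞ = -1.
v=47: a=47^0·(≡37), b=47^2·(≡4) mod 47; (37|47)=+1, (4|47)=+1; (−1)^{0·2·23}·(+1)^2·(+1)^0 = +1.
v=37: a=37^0·(≡26), b=37^1·(≡13) mod 37; (26|37)=+1, (13|37)=-1; (−1)^{0·1·18}·(+1)^1·(-1)^0 = +1.
(-53751, -1147 / ℚ) ramifies at {3, 19, 31, ∞}: a division algebra.

[3, 19, 31, inf]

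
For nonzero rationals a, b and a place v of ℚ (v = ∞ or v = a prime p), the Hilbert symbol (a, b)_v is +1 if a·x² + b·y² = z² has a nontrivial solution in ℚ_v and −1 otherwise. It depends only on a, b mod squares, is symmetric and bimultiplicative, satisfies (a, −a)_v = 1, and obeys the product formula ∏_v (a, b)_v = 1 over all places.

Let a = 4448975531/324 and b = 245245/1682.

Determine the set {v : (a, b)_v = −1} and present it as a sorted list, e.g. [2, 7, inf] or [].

[2, 13]

Mod squares: a ≡ 11, b ≡ 10010. Check v ∈ {∞, 2, 3, 5, 7, 11, 13, 17, 29}.
v=∞: 11 > 0 and 10010 > 0  ⇒  (a,b)_∞ = +1.
v=7: a=7^2·(≡4), b=7^3·(≡4) mod 7; (4|7)=+1, (4|7)=+1; (−1)^{2·3·3}·(+1)^3·(+1)^2 = +1.
v=11: a=11^1·(≡4), b=11^1·(≡2) mod 11; (4|11)=+1, (2|11)=-1; (−1)^{1·1·5}·(+1)^1·(-1)^1 = +1.
v=2: v_2(a)=-2, v_2(b)=-1; units ≡ 3, 5 (mod 8); ε·ε+αω+βω = 1·0+-2·1+-1·1 ≡ 1  ⇒  (a,b)_2 = -1.
v=17: a=17^2·(≡12), b=17^0·(≡14) mod 17; (12|17)=-1, (14|17)=-1; (−1)^{2·0·8}·(-1)^0·(-1)^2 = +1.
v=5: a=5^0·(≡4), b=5^1·(≡2) mod 5; (4|5)=+1, (2|5)=-1; (−1)^{0·1·2}·(+1)^1·(-1)^0 = +1.
v=29: a=29^0·(≡2), b=29^-2·(≡25) mod 29; (2|29)=-1, (25|29)=+1; (−1)^{0·-2·14}·(-1)^-2·(+1)^0 = +1.
v=3: a=3^-4·(≡2), b=3^0·(≡2) mod 3; (2|3)=-1, (2|3)=-1; (−1)^{-4·0·1}·(-1)^0·(-1)^-4 = +1.
v=13: a=13^4·(≡8), b=13^1·(≡3) mod 13; (8|13)=-1, (3|13)=+1; (−1)^{4·1·6}·(-1)^1·(+1)^4 = -1.
(11, 10010 / ℚ) ramifies at {2, 13}: a division algebra.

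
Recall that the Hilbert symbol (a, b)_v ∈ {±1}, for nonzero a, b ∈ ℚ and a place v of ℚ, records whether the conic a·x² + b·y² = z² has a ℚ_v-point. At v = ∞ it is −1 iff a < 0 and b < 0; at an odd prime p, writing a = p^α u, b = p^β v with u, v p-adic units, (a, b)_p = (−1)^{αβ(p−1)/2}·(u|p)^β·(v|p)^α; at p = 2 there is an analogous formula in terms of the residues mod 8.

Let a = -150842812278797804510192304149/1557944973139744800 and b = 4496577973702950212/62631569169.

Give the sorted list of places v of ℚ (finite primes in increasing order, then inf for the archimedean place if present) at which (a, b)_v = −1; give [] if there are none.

(a, b) ≡ (-4522, 17) mod (ℚ^×)²; places V = {2, 3, 5, 7, 11, 13, 17, 19, 23, 29, 31, 41, ∞}.
(a,b)_31: α=-2, u≡28; β=-2, v≡11 (mod 31); (28|31)=+1, (11|31)=-1; sign (−1)^0·+1^-2·-1^-2 = +1.
(a,b)_23: α=-6, u≡12; β=-2, v≡19 (mod 23); (12|23)=+1, (19|23)=-1; sign (−1)^0·+1^-2·-1^-6 = +1.
(a,b)_41: α=2, u≡3; β=0, v≡7 (mod 41); (3|41)=-1, (7|41)=-1; sign (−1)^0·-1^0·-1^2 = +1.
(a,b)_19: α=5, u≡6; β=4, v≡1 (mod 19); (6|19)=+1, (1|19)=+1; sign (−1)^0·+1^4·+1^5 = +1.
(a,b)_2: α=-5, β=2; u≡3, v≡1 (mod 8); ε(u)ε(v)=1·0, αω(v)=-5·0, βω(u)=2·1; sum ≡ 0  ⇒  +1.
(a,b)_∞: sgn(-4522)=−, sgn(17)=+, so +1.
(a,b)_7: α=1, u≡5; β=2, v≡5 (mod 7); (5|7)=-1, (5|7)=-1; sign (−1)^0·-1^2·-1^1 = -1.
(a,b)_11: α=6, u≡8; β=4, v≡8 (mod 11); (8|11)=-1, (8|11)=-1; sign (−1)^0·-1^4·-1^6 = +1.
(a,b)_17: α=3, u≡6; β=1, v≡4 (mod 17); (6|17)=-1, (4|17)=+1; sign (−1)^0·-1^1·+1^3 = -1.
(a,b)_3: α=-4, u≡2; β=-6, v≡2 (mod 3); (2|3)=-1, (2|3)=-1; sign (−1)^0·-1^-6·-1^-4 = +1.
(a,b)_5: α=-2, u≡3; β=0, v≡3 (mod 5); (3|5)=-1, (3|5)=-1; sign (−1)^0·-1^0·-1^-2 = +1.
(a,b)_13: α=-2, u≡7; β=-2, v≡3 (mod 13); (7|13)=-1, (3|13)=+1; sign (−1)^0·-1^-2·+1^-2 = +1.
(a,b)_29: α=6, u≡27; β=4, v≡26 (mod 29); (27|29)=-1, (26|29)=-1; sign (−1)^0·-1^4·-1^6 = +1.
|Ram(-4522, 17)| = 2, even; anisotropic at {7, 17}.

[7, 17]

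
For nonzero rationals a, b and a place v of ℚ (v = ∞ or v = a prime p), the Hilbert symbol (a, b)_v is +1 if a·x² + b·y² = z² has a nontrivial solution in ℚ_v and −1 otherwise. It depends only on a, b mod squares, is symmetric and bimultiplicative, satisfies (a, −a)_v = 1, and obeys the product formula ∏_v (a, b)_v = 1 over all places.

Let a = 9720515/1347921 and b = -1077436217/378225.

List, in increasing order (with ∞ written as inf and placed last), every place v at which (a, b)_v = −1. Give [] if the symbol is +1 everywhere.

[2, 5, 7, 11]

Mod squares: a ≡ 35, b ≡ -4433. Check v ∈ {∞, 2, 3, 5, 7, 11, 13, 17, 29, 31, 41, 43}.
v=29: a=29^0·(≡5), b=29^2·(≡16) mod 29; (5|29)=+1, (16|29)=+1; (−1)^{0·2·14}·(+1)^2·(+1)^0 = +1.
v=∞: 35 > 0 and -4433 < 0  ⇒  (a,b)_∞ = +1.
v=41: a=41^0·(≡6), b=41^-2·(≡10) mod 41; (6|41)=-1, (10|41)=+1; (−1)^{0·-2·20}·(-1)^-2·(+1)^0 = +1.
v=7: a=7^1·(≡6), b=7^0·(≡3) mod 7; (6|7)=-1, (3|7)=-1; (−1)^{1·0·3}·(-1)^0·(-1)^1 = -1.
v=43: a=43^-2·(≡11), b=43^0·(≡3) mod 43; (11|43)=+1, (3|43)=-1; (−1)^{-2·0·21}·(+1)^0·(-1)^-2 = +1.
v=17: a=17^2·(≡16), b=17^2·(≡13) mod 17; (16|17)=+1, (13|17)=+1; (−1)^{2·2·8}·(+1)^2·(+1)^2 = +1.
v=3: a=3^-6·(≡2), b=3^-2·(≡1) mod 3; (2|3)=-1, (1|3)=+1; (−1)^{-6·-2·1}·(-1)^-2·(+1)^-6 = +1.
v=31: a=31^2·(≡4), b=31^1·(≡13) mod 31; (4|31)=+1, (13|31)=-1; (−1)^{2·1·15}·(+1)^1·(-1)^2 = +1.
v=11: a=11^0·(≡8), b=11^1·(≡5) mod 11; (8|11)=-1, (5|11)=+1; (−1)^{0·1·5}·(-1)^1·(+1)^0 = -1.
v=5: a=5^1·(≡3), b=5^-2·(≡2) mod 5; (3|5)=-1, (2|5)=-1; (−1)^{1·-2·2}·(-1)^-2·(-1)^1 = -1.
v=2: v_2(a)=0, v_2(b)=0; units ≡ 3, 7 (mod 8); ε·ε+αω+βω = 1·1+0·0+0·1 ≡ 1  ⇒  (a,b)_2 = -1.
v=13: a=13^0·(≡4), b=13^1·(≡12) mod 13; (4|13)=+1, (12|13)=+1; (−1)^{0·1·6}·(+1)^1·(+1)^0 = +1.
(35, -4433 / ℚ) ramifies at {2, 5, 7, 11}: a division algebra.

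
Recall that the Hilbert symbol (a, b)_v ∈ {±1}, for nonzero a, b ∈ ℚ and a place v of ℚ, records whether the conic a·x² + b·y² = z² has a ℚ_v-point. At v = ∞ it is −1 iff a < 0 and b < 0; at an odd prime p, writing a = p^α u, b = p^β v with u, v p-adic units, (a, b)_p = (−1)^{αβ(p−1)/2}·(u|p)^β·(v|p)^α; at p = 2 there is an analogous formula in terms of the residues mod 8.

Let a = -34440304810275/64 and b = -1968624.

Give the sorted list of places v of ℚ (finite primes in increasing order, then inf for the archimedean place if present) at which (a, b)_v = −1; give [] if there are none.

[13, inf]

(a, b) ≡ (-91, -31) mod (ℚ^×)²; places V = {2, 3, 5, 7, 13, 31, ∞}.
(a,b)_13: α=1, u≡8; β=0, v≡5 (mod 13); (8|13)=-1, (5|13)=-1; sign (−1)^0·-1^0·-1^1 = -1.
(a,b)_3: α=8, u≡2; β=4, v≡2 (mod 3); (2|3)=-1, (2|3)=-1; sign (−1)^0·-1^4·-1^8 = +1.
(a,b)_7: α=5, u≡2; β=2, v≡4 (mod 7); (2|7)=+1, (4|7)=+1; sign (−1)^0·+1^2·+1^5 = +1.
(a,b)_5: α=2, u≡1; β=0, v≡1 (mod 5); (1|5)=+1, (1|5)=+1; sign (−1)^0·+1^0·+1^2 = +1.
(a,b)_2: α=-6, β=4; u≡5, v≡1 (mod 8); ε(u)ε(v)=0·0, αω(v)=-6·0, βω(u)=4·1; sum ≡ 0  ⇒  +1.
(a,b)_31: α=2, u≡25; β=1, v≡15 (mod 31); (25|31)=+1, (15|31)=-1; sign (−1)^0·+1^1·-1^2 = +1.
(a,b)_∞: sgn(-91)=−, sgn(-31)=−, so -1.
|Ram(-91, -31)| = 2, even; anisotropic at {13, ∞}.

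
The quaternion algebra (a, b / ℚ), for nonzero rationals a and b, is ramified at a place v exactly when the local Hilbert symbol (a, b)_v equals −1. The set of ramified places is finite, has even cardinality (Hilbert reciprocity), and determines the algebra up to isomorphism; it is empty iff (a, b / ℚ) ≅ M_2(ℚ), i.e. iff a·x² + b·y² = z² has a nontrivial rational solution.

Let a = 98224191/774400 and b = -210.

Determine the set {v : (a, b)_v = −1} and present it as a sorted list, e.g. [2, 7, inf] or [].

[2, 13]

(a, b) ≡ (39, -210) mod (ℚ^×)²; places V = {2, 3, 5, 7, 11, 13, 23, ∞}.
(a,b)_2: α=-8, β=1; u≡7, v≡7 (mod 8); ε(u)ε(v)=1·1, αω(v)=-8·0, βω(u)=1·0; sum ≡ 1  ⇒  -1.
(a,b)_11: α=-2, u≡6; β=0, v≡10 (mod 11); (6|11)=-1, (10|11)=-1; sign (−1)^0·-1^0·-1^-2 = +1.
(a,b)_3: α=3, u≡1; β=1, v≡2 (mod 3); (1|3)=+1, (2|3)=-1; sign (−1)^1·+1^1·-1^3 = +1.
(a,b)_23: α=4, u≡4; β=0, v≡20 (mod 23); (4|23)=+1, (20|23)=-1; sign (−1)^0·+1^0·-1^4 = +1.
(a,b)_5: α=-2, u≡1; β=1, v≡3 (mod 5); (1|5)=+1, (3|5)=-1; sign (−1)^0·+1^1·-1^-2 = +1.
(a,b)_∞: sgn(39)=+, sgn(-210)=−, so +1.
(a,b)_7: α=0, u≡4; β=1, v≡5 (mod 7); (4|7)=+1, (5|7)=-1; sign (−1)^0·+1^1·-1^0 = +1.
(a,b)_13: α=1, u≡1; β=0, v≡11 (mod 13); (1|13)=+1, (11|13)=-1; sign (−1)^0·+1^0·-1^1 = -1.
(39, -210 / ℚ) ramifies at {2, 13}: a division algebra.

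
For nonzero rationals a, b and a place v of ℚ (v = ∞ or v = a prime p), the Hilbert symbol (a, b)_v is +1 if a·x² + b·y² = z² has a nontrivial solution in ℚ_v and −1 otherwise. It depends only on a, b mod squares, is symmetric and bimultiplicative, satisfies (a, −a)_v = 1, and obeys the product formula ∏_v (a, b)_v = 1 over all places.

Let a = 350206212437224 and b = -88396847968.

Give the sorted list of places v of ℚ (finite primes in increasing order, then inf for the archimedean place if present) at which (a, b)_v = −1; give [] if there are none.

(a, b) ≡ (348634, -22) mod (ℚ^×)²; places V = {2, 11, 13, 23, 53, ∞}.
(a,b)_∞: sgn(348634)=+, sgn(-22)=−, so +1.
(a,b)_13: α=3, u≡3; β=2, v≡4 (mod 13); (3|13)=+1, (4|13)=+1; sign (−1)^0·+1^2·+1^3 = +1.
(a,b)_23: α=3, u≡4; β=2, v≡16 (mod 23); (4|23)=+1, (16|23)=+1; sign (−1)^0·+1^2·+1^3 = +1.
(a,b)_2: α=3, β=5; u≡5, v≡5 (mod 8); ε(u)ε(v)=0·0, αω(v)=3·1, βω(u)=5·1; sum ≡ 0  ⇒  +1.
(a,b)_11: α=1, u≡5; β=1, v≡5 (mod 11); (5|11)=+1, (5|11)=+1; sign (−1)^1·+1^1·+1^1 = -1.
(a,b)_53: α=3, u≡25; β=2, v≡22 (mod 53); (25|53)=+1, (22|53)=-1; sign (−1)^0·+1^2·-1^3 = -1.
(348634, -22 / ℚ) ramifies at {11, 53}: a division algebra.

[11, 53]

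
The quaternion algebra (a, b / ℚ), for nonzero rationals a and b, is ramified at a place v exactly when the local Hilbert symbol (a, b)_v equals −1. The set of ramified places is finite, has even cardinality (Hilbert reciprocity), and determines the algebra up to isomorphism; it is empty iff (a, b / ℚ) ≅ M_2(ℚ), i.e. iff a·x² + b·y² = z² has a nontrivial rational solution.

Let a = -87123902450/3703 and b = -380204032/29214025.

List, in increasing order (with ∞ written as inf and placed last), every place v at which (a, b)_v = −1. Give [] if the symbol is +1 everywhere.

(a, b) ≡ (-14, -13) mod (ℚ^×)²; places V = {2, 5, 7, 13, 19, 23, 47, ∞}.
(a,b)_5: α=2, u≡4; β=-2, v≡3 (mod 5); (4|5)=+1, (3|5)=-1; sign (−1)^0·+1^-2·-1^2 = +1.
(a,b)_∞: sgn(-14)=−, sgn(-13)=−, so -1.
(a,b)_19: α=2, u≡9; β=0, v≡17 (mod 19); (9|19)=+1, (17|19)=+1; sign (−1)^0·+1^0·+1^2 = +1.
(a,b)_7: α=-1, u≡6; β=0, v≡2 (mod 7); (6|7)=-1, (2|7)=+1; sign (−1)^0·-1^0·+1^-1 = +1.
(a,b)_23: α=-2, u≡1; β=-2, v≡22 (mod 23); (1|23)=+1, (22|23)=-1; sign (−1)^0·+1^-2·-1^-2 = +1.
(a,b)_13: α=6, u≡3; β=5, v≡9 (mod 13); (3|13)=+1, (9|13)=+1; sign (−1)^0·+1^5·+1^6 = +1.
(a,b)_2: α=1, β=10; u≡1, v≡3 (mod 8); ε(u)ε(v)=0·1, αω(v)=1·1, βω(u)=10·0; sum ≡ 1  ⇒  -1.
(a,b)_47: α=0, u≡10; β=-2, v≡17 (mod 47); (10|47)=-1, (17|47)=+1; sign (−1)^0·-1^-2·+1^0 = +1.
(-14, -13 / ℚ) ramifies at {2, ∞}: a division algebra.

[2, inf]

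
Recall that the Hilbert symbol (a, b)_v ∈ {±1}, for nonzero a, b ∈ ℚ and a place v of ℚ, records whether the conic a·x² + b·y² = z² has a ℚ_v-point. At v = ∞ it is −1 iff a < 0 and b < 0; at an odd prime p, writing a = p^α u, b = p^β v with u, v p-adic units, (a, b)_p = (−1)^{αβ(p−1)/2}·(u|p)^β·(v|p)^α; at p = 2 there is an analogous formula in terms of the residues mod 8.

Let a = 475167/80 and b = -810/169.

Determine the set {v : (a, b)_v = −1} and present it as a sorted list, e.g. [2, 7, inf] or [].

[3, 17]

(a, b) ≡ (19635, -10) mod (ℚ^×)²; places V = {2, 3, 5, 7, 11, 13, 17, ∞}.
(a,b)_7: α=1, u≡3; β=0, v≡2 (mod 7); (3|7)=-1, (2|7)=+1; sign (−1)^0·-1^0·+1^1 = +1.
(a,b)_∞: sgn(19635)=+, sgn(-10)=−, so +1.
(a,b)_2: α=-4, β=1; u≡3, v≡3 (mod 8); ε(u)ε(v)=1·1, αω(v)=-4·1, βω(u)=1·1; sum ≡ 0  ⇒  +1.
(a,b)_17: α=1, u≡13; β=0, v≡11 (mod 17); (13|17)=+1, (11|17)=-1; sign (−1)^0·+1^0·-1^1 = -1.
(a,b)_3: α=1, u≡2; β=4, v≡2 (mod 3); (2|3)=-1, (2|3)=-1; sign (−1)^0·-1^4·-1^1 = -1.
(a,b)_11: α=3, u≡9; β=0, v≡1 (mod 11); (9|11)=+1, (1|11)=+1; sign (−1)^0·+1^0·+1^3 = +1.
(a,b)_13: α=0, u≡2; β=-2, v≡9 (mod 13); (2|13)=-1, (9|13)=+1; sign (−1)^0·-1^-2·+1^0 = +1.
(a,b)_5: α=-1, u≡2; β=1, v≡2 (mod 5); (2|5)=-1, (2|5)=-1; sign (−1)^0·-1^1·-1^-1 = +1.
Ram(19635, -10) = {3, 17}; no ℚ_3-point on the conic.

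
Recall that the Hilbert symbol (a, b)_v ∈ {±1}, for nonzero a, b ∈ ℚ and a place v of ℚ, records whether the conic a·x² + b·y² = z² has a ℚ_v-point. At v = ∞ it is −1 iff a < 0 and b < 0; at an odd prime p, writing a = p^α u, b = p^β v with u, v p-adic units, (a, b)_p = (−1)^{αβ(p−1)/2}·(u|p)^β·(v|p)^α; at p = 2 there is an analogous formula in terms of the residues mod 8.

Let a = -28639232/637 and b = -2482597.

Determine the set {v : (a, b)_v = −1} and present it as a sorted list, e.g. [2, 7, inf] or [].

(a, b) ≡ (-5681, -13) mod (ℚ^×)²; places V = {2, 7, 13, 19, 23, ∞}.
(a,b)_23: α=1, u≡8; β=2, v≡22 (mod 23); (8|23)=+1, (22|23)=-1; sign (−1)^0·+1^2·-1^1 = -1.
(a,b)_13: α=-1, u≡8; β=1, v≡1 (mod 13); (8|13)=-1, (1|13)=+1; sign (−1)^0·-1^1·+1^-1 = -1.
(a,b)_2: α=16, β=0; u≡7, v≡3 (mod 8); ε(u)ε(v)=1·1, αω(v)=16·1, βω(u)=0·0; sum ≡ 1  ⇒  -1.
(a,b)_7: α=-2, u≡6; β=0, v≡2 (mod 7); (6|7)=-1, (2|7)=+1; sign (−1)^0·-1^0·+1^-2 = +1.
(a,b)_19: α=1, u≡17; β=2, v≡1 (mod 19); (17|19)=+1, (1|19)=+1; sign (−1)^0·+1^2·+1^1 = +1.
(a,b)_∞: sgn(-5681)=−, sgn(-13)=−, so -1.
(-5681, -13 / ℚ) ramifies at {2, 13, 23, ∞}: a division algebra.

[2, 13, 23, inf]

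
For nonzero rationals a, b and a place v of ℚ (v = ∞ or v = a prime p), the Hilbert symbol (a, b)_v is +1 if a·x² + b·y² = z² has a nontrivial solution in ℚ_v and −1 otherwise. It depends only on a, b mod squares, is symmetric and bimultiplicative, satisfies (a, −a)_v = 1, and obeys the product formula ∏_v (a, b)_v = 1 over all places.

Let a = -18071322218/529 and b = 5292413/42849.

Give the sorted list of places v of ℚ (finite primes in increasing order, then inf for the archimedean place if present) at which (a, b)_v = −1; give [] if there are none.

[2, 17]

Mod squares: a ≡ -21487898, b ≡ 6293. Check v ∈ {∞, 2, 3, 7, 17, 19, 23, 29, 31, 37}.
v=17: a=17^1·(≡11), b=17^0·(≡14) mod 17; (11|17)=-1, (14|17)=-1; (−1)^{1·0·8}·(-1)^0·(-1)^1 = -1.
v=∞: -21487898 < 0 and 6293 > 0  ⇒  (a,b)_∞ = +1.
v=23: a=23^-2·(≡8), b=23^-2·(≡19) mod 23; (8|23)=+1, (19|23)=-1; (−1)^{-2·-2·11}·(+1)^-2·(-1)^-2 = +1.
v=3: a=3^0·(≡1), b=3^-4·(≡2) mod 3; (1|3)=+1, (2|3)=-1; (−1)^{0·-4·1}·(+1)^-4·(-1)^0 = +1.
v=7: a=7^0·(≡4), b=7^1·(≡5) mod 7; (4|7)=+1, (5|7)=-1; (−1)^{0·1·3}·(+1)^1·(-1)^0 = +1.
v=29: a=29^3·(≡19), b=29^3·(≡19) mod 29; (19|29)=-1, (19|29)=-1; (−1)^{3·3·14}·(-1)^3·(-1)^3 = +1.
v=37: a=37^1·(≡22), b=37^0·(≡27) mod 37; (22|37)=-1, (27|37)=+1; (−1)^{1·0·18}·(-1)^0·(+1)^1 = +1.
v=2: v_2(a)=1, v_2(b)=0; units ≡ 3, 5 (mod 8); ε·ε+αω+βω = 1·0+1·1+0·1 ≡ 1  ⇒  (a,b)_2 = -1.
v=19: a=19^1·(≡2), b=19^0·(≡5) mod 19; (2|19)=-1, (5|19)=+1; (−1)^{1·0·9}·(-1)^0·(+1)^1 = +1.
v=31: a=31^1·(≡4), b=31^1·(≡23) mod 31; (4|31)=+1, (23|31)=-1; (−1)^{1·1·15}·(+1)^1·(-1)^1 = +1.
|Ram(-21487898, 6293)| = 2, even; anisotropic at {2, 17}.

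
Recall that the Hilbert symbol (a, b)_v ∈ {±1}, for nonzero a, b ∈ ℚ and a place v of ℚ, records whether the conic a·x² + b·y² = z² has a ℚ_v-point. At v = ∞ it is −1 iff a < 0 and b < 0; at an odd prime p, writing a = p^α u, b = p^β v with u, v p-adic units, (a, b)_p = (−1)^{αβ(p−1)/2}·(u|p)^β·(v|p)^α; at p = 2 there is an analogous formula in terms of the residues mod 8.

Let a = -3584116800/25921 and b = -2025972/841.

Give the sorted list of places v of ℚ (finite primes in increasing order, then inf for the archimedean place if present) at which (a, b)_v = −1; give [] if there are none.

[2, 17, 37, inf]

(a, b) ≡ (-17, -37) mod (ℚ^×)²; places V = {2, 3, 5, 7, 11, 13, 17, 23, 29, 37, ∞}.
(a,b)_∞: sgn(-17)=−, sgn(-37)=−, so -1.
(a,b)_3: α=2, u≡1; β=4, v≡2 (mod 3); (1|3)=+1, (2|3)=-1; sign (−1)^0·+1^4·-1^2 = +1.
(a,b)_11: α=4, u≡1; β=0, v≡6 (mod 11); (1|11)=+1, (6|11)=-1; sign (−1)^0·+1^0·-1^4 = +1.
(a,b)_17: α=1, u≡1; β=0, v≡11 (mod 17); (1|17)=+1, (11|17)=-1; sign (−1)^0·+1^0·-1^1 = -1.
(a,b)_7: α=-2, u≡4; β=0, v≡3 (mod 7); (4|7)=+1, (3|7)=-1; sign (−1)^0·+1^0·-1^-2 = +1.
(a,b)_13: α=0, u≡4; β=2, v≡7 (mod 13); (4|13)=+1, (7|13)=-1; sign (−1)^0·+1^2·-1^0 = +1.
(a,b)_29: α=0, u≡26; β=-2, v≡26 (mod 29); (26|29)=-1, (26|29)=-1; sign (−1)^0·-1^-2·-1^0 = +1.
(a,b)_5: α=2, u≡3; β=0, v≡3 (mod 5); (3|5)=-1, (3|5)=-1; sign (−1)^0·-1^0·-1^2 = +1.
(a,b)_2: α=6, β=2; u≡7, v≡3 (mod 8); ε(u)ε(v)=1·1, αω(v)=6·1, βω(u)=2·0; sum ≡ 1  ⇒  -1.
(a,b)_23: α=-2, u≡6; β=0, v≡4 (mod 23); (6|23)=+1, (4|23)=+1; sign (−1)^0·+1^0·+1^-2 = +1.
(a,b)_37: α=0, u≡13; β=1, v≡7 (mod 37); (13|37)=-1, (7|37)=+1; sign (−1)^0·-1^1·+1^0 = -1.
|Ram(-17, -37)| = 4, even; anisotropic at {2, 17, 37, ∞}.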